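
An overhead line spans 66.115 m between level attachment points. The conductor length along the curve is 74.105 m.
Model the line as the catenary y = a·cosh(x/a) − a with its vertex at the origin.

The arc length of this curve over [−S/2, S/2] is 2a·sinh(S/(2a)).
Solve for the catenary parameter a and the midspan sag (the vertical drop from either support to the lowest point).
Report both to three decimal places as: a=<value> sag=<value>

seed: a₀ = √(S³/(24(L−S))) = √(66.115³/(24·7.990)) = 38.821382
iter 1: u=0.851528  f(a)=+2.947e-01  f'(a)=-4.423e-01  a ← 38.821382 − (+2.947e-01/-4.423e-01) = 39.487799
iter 2: u=0.837157  f(a)=+7.760e-03  f'(a)=-4.192e-01  a ← 39.487799 − (+7.760e-03/-4.192e-01) = 39.506310
iter 3: u=0.836765  f(a)=+5.703e-06  f'(a)=-4.186e-01  a ← 39.506310 − (+5.703e-06/-4.186e-01) = 39.506324
iter 4: u=0.836765  f(a)=+3.084e-12  f'(a)=-4.186e-01  a ← 39.506324 − (+3.084e-12/-4.186e-01) = 39.506324
converged: |Δa| < 1e-12 after 4 iterations
sag = a·(cosh(S/(2a)) − 1) = 39.506324·(cosh(0.836765) − 1) = 14.656739
T_max/T_min = cosh(S/(2a)) = 1.370997

a=39.506 sag=14.657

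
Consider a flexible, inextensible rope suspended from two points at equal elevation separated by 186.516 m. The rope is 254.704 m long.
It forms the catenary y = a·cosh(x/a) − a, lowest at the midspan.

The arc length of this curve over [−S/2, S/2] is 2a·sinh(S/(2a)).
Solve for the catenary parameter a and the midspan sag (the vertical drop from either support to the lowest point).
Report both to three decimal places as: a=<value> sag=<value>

seed: a₀ = √(S³/(24(L−S))) = √(186.516³/(24·68.188)) = 62.967223
iter 1: u=1.481056  f(a)=+7.881e+00  f'(a)=-2.680e+00  a ← 62.967223 − (+7.881e+00/-2.680e+00) = 65.908380
iter 2: u=1.414964  f(a)=+5.858e-01  f'(a)=-2.295e+00  a ← 65.908380 − (+5.858e-01/-2.295e+00) = 66.163670
iter 3: u=1.409505  f(a)=+3.812e-03  f'(a)=-2.265e+00  a ← 66.163670 − (+3.812e-03/-2.265e+00) = 66.165353
iter 4: u=1.409469  f(a)=+1.637e-07  f'(a)=-2.265e+00  a ← 66.165353 − (+1.637e-07/-2.265e+00) = 66.165353
iter 5: u=1.409469  f(a)=-5.684e-14  f'(a)=-2.265e+00  a ← 66.165353 − (-5.684e-14/-2.265e+00) = 66.165353
converged: |Δa| < 1e-12 after 5 iterations
sag = a·(cosh(S/(2a)) − 1) = 66.165353·(cosh(1.409469) − 1) = 77.349057
T_max/T_min = cosh(S/(2a)) = 2.169027

a=66.165 sag=77.349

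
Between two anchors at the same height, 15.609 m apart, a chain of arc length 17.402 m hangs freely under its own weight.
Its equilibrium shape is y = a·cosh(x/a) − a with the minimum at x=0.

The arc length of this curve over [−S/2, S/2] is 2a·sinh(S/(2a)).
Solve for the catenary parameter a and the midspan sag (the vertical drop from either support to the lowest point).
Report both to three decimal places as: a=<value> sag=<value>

seed: a₀ = √(S³/(24(L−S))) = √(15.609³/(24·1.793)) = 9.400844
iter 1: u=0.830191  f(a)=+6.281e-02  f'(a)=-4.084e-01  a ← 9.400844 − (+6.281e-02/-4.084e-01) = 9.554644
iter 2: u=0.816828  f(a)=+1.575e-03  f'(a)=-3.882e-01  a ← 9.554644 − (+1.575e-03/-3.882e-01) = 9.558701
iter 3: u=0.816481  f(a)=+1.046e-06  f'(a)=-3.876e-01  a ← 9.558701 − (+1.046e-06/-3.876e-01) = 9.558704
iter 4: u=0.816481  f(a)=+4.619e-13  f'(a)=-3.876e-01  a ← 9.558704 − (+4.619e-13/-3.876e-01) = 9.558704
converged: |Δa| < 1e-12 after 4 iterations
sag = a·(cosh(S/(2a)) − 1) = 9.558704·(cosh(0.816481) − 1) = 3.367093
T_max/T_min = cosh(S/(2a)) = 1.352254

a=9.559 sag=3.367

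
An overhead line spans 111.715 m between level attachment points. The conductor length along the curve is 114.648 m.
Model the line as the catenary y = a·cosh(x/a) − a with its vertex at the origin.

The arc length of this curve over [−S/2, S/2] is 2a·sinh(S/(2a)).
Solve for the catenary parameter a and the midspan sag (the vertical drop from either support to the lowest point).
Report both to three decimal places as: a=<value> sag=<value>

a=141.287 sag=11.186

seed: a₀ = √(S³/(24(L−S))) = √(111.715³/(24·2.933)) = 140.736123
iter 1: u=0.396895  f(a)=+2.319e-02  f'(a)=-4.234e-02  a ← 140.736123 − (+2.319e-02/-4.234e-02) = 141.283770
iter 2: u=0.395357  f(a)=+1.360e-04  f'(a)=-4.185e-02  a ← 141.283770 − (+1.360e-04/-4.185e-02) = 141.287021
iter 3: u=0.395348  f(a)=+4.745e-09  f'(a)=-4.184e-02  a ← 141.287021 − (+4.745e-09/-4.184e-02) = 141.287021
iter 4: u=0.395348  f(a)=+0.000e+00  f'(a)=-4.184e-02  a ← 141.287021 − (+0.000e+00/-4.184e-02) = 141.287021
converged: |Δa| < 1e-12 after 4 iterations
sag = a·(cosh(S/(2a)) − 1) = 141.287021·(cosh(0.395348) − 1) = 11.186135
T_max/T_min = cosh(S/(2a)) = 1.079173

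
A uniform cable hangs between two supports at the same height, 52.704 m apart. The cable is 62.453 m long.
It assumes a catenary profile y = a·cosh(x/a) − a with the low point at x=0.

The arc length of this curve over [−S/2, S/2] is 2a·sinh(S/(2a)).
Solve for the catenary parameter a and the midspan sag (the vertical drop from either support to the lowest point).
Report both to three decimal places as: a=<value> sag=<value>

seed: a₀ = √(S³/(24(L−S))) = √(52.704³/(24·9.749)) = 25.013802
iter 1: u=1.053498  f(a)=+5.555e-01  f'(a)=-8.695e-01  a ← 25.013802 − (+5.555e-01/-8.695e-01) = 25.652695
iter 2: u=1.027260  f(a)=+2.200e-02  f'(a)=-8.019e-01  a ← 25.652695 − (+2.200e-02/-8.019e-01) = 25.680125
iter 3: u=1.026163  f(a)=+3.763e-05  f'(a)=-7.991e-01  a ← 25.680125 − (+3.763e-05/-7.991e-01) = 25.680172
iter 4: u=1.026161  f(a)=+1.106e-10  f'(a)=-7.991e-01  a ← 25.680172 − (+1.106e-10/-7.991e-01) = 25.680172
iter 5: u=1.026161  f(a)=-7.105e-15  f'(a)=-7.991e-01  a ← 25.680172 − (-7.105e-15/-7.991e-01) = 25.680172
converged: |Δa| < 1e-12 after 5 iterations
sag = a·(cosh(S/(2a)) − 1) = 25.680172·(cosh(1.026161) − 1) = 14.749588
T_max/T_min = cosh(S/(2a)) = 1.574357

a=25.680 sag=14.750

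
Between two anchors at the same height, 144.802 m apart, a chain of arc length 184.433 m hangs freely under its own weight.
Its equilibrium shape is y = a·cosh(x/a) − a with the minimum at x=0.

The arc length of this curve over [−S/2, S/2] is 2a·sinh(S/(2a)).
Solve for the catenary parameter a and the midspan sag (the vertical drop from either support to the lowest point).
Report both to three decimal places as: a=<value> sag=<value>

a=58.686 sag=50.621

seed: a₀ = √(S³/(24(L−S))) = √(144.802³/(24·39.631)) = 56.498732
iter 1: u=1.281462  f(a)=+3.384e+00  f'(a)=-1.647e+00  a ← 56.498732 − (+3.384e+00/-1.647e+00) = 58.553223
iter 2: u=1.236499  f(a)=+1.934e-01  f'(a)=-1.464e+00  a ← 58.553223 − (+1.934e-01/-1.464e+00) = 58.685305
iter 3: u=1.233716  f(a)=+7.158e-04  f'(a)=-1.453e+00  a ← 58.685305 − (+7.158e-04/-1.453e+00) = 58.685797
iter 4: u=1.233706  f(a)=+9.890e-09  f'(a)=-1.453e+00  a ← 58.685797 − (+9.890e-09/-1.453e+00) = 58.685797
iter 5: u=1.233706  f(a)=+0.000e+00  f'(a)=-1.453e+00  a ← 58.685797 − (+0.000e+00/-1.453e+00) = 58.685797
converged: |Δa| < 1e-12 after 5 iterations
sag = a·(cosh(S/(2a)) − 1) = 58.685797·(cosh(1.233706) − 1) = 50.620679
T_max/T_min = cosh(S/(2a)) = 1.862571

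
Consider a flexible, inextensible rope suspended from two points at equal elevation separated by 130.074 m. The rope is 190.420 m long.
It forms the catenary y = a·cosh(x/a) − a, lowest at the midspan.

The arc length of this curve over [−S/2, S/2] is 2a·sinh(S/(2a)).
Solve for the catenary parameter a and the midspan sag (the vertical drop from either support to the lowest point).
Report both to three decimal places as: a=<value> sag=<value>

a=41.448 sag=62.393

seed: a₀ = √(S³/(24(L−S))) = √(130.074³/(24·60.346)) = 38.981261
iter 1: u=1.668417  f(a)=+8.978e+00  f'(a)=-4.048e+00  a ← 38.981261 − (+8.978e+00/-4.048e+00) = 41.198946
iter 2: u=1.578608  f(a)=+8.231e-01  f'(a)=-3.337e+00  a ← 41.198946 − (+8.231e-01/-3.337e+00) = 41.445606
iter 3: u=1.569213  f(a)=+8.462e-03  f'(a)=-3.269e+00  a ← 41.445606 − (+8.462e-03/-3.269e+00) = 41.448195
iter 4: u=1.569115  f(a)=+9.145e-07  f'(a)=-3.268e+00  a ← 41.448195 − (+9.145e-07/-3.268e+00) = 41.448195
iter 5: u=1.569115  f(a)=-2.842e-14  f'(a)=-3.268e+00  a ← 41.448195 − (-2.842e-14/-3.268e+00) = 41.448195
converged: |Δa| < 1e-12 after 5 iterations
sag = a·(cosh(S/(2a)) − 1) = 41.448195·(cosh(1.569115) − 1) = 62.392534
T_max/T_min = cosh(S/(2a)) = 2.505314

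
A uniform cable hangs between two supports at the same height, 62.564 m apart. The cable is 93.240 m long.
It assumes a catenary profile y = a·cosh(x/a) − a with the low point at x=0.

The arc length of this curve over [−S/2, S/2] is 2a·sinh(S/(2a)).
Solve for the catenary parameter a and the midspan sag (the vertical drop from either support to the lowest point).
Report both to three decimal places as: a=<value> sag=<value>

a=19.452 sag=31.063

seed: a₀ = √(S³/(24(L−S))) = √(62.564³/(24·30.676)) = 18.238192
iter 1: u=1.715192  f(a)=+4.842e+00  f'(a)=-4.463e+00  a ← 18.238192 − (+4.842e+00/-4.463e+00) = 19.322924
iter 2: u=1.618906  f(a)=+4.656e-01  f'(a)=-3.643e+00  a ← 19.322924 − (+4.656e-01/-3.643e+00) = 19.450728
iter 3: u=1.608269  f(a)=+5.316e-03  f'(a)=-3.560e+00  a ← 19.450728 − (+5.316e-03/-3.560e+00) = 19.452221
iter 4: u=1.608145  f(a)=+7.107e-07  f'(a)=-3.559e+00  a ← 19.452221 − (+7.107e-07/-3.559e+00) = 19.452221
iter 5: u=1.608145  f(a)=+0.000e+00  f'(a)=-3.559e+00  a ← 19.452221 − (+0.000e+00/-3.559e+00) = 19.452221
converged: |Δa| < 1e-12 after 5 iterations
sag = a·(cosh(S/(2a)) − 1) = 19.452221·(cosh(1.608145) − 1) = 31.063255
T_max/T_min = cosh(S/(2a)) = 2.596900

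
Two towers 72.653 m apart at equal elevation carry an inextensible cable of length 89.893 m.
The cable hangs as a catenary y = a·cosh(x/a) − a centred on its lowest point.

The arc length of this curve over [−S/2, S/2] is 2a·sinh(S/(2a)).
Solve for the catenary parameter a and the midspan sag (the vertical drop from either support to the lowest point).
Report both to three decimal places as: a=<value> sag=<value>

seed: a₀ = √(S³/(24(L−S))) = √(72.653³/(24·17.240)) = 30.444306
iter 1: u=1.193212  f(a)=+1.270e+00  f'(a)=-1.302e+00  a ← 30.444306 − (+1.270e+00/-1.302e+00) = 31.419337
iter 2: u=1.156183  f(a)=+6.355e-02  f'(a)=-1.175e+00  a ← 31.419337 − (+6.355e-02/-1.175e+00) = 31.473430
iter 3: u=1.154196  f(a)=+1.778e-04  f'(a)=-1.168e+00  a ← 31.473430 − (+1.778e-04/-1.168e+00) = 31.473582
iter 4: u=1.154190  f(a)=+1.399e-09  f'(a)=-1.168e+00  a ← 31.473582 − (+1.399e-09/-1.168e+00) = 31.473582
iter 5: u=1.154190  f(a)=-1.421e-14  f'(a)=-1.168e+00  a ← 31.473582 − (-1.421e-14/-1.168e+00) = 31.473582
converged: |Δa| < 1e-12 after 5 iterations
sag = a·(cosh(S/(2a)) − 1) = 31.473582·(cosh(1.154190) − 1) = 23.396941
T_max/T_min = cosh(S/(2a)) = 1.743383

a=31.474 sag=23.397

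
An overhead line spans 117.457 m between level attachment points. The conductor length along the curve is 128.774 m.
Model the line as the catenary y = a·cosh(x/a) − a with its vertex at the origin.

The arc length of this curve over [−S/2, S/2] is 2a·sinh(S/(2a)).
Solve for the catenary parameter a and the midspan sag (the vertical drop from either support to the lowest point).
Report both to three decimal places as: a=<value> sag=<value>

seed: a₀ = √(S³/(24(L−S))) = √(117.457³/(24·11.317)) = 77.240856
iter 1: u=0.760329  f(a)=+3.317e-01  f'(a)=-3.103e-01  a ← 77.240856 − (+3.317e-01/-3.103e-01) = 78.309597
iter 2: u=0.749953  f(a)=+7.009e-03  f'(a)=-2.973e-01  a ← 78.309597 − (+7.009e-03/-2.973e-01) = 78.333170
iter 3: u=0.749727  f(a)=+3.280e-06  f'(a)=-2.971e-01  a ← 78.333170 − (+3.280e-06/-2.971e-01) = 78.333181
iter 4: u=0.749727  f(a)=+7.105e-13  f'(a)=-2.971e-01  a ← 78.333181 − (+7.105e-13/-2.971e-01) = 78.333181
converged: |Δa| < 1e-12 after 4 iterations
sag = a·(cosh(S/(2a)) − 1) = 78.333181·(cosh(0.749727) − 1) = 23.065897
T_max/T_min = cosh(S/(2a)) = 1.294459

a=78.333 sag=23.066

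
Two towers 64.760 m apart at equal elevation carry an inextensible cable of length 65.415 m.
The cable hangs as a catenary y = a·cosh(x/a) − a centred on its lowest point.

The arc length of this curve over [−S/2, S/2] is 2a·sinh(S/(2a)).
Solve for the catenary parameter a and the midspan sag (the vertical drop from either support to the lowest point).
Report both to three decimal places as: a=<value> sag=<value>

seed: a₀ = √(S³/(24(L−S))) = √(64.760³/(24·0.655)) = 131.441949
iter 1: u=0.246344  f(a)=+1.990e-03  f'(a)=-1.003e-02  a ← 131.441949 − (+1.990e-03/-1.003e-02) = 131.640446
iter 2: u=0.245973  f(a)=+4.518e-06  f'(a)=-9.982e-03  a ← 131.640446 − (+4.518e-06/-9.982e-03) = 131.640898
iter 3: u=0.245972  f(a)=+2.339e-11  f'(a)=-9.981e-03  a ← 131.640898 − (+2.339e-11/-9.981e-03) = 131.640898
iter 4: u=0.245972  f(a)=+0.000e+00  f'(a)=-9.981e-03  a ← 131.640898 − (+0.000e+00/-9.981e-03) = 131.640898
converged: |Δa| < 1e-12 after 4 iterations
sag = a·(cosh(S/(2a)) − 1) = 131.640898·(cosh(0.245972) − 1) = 4.002408
T_max/T_min = cosh(S/(2a)) = 1.030404

a=131.641 sag=4.002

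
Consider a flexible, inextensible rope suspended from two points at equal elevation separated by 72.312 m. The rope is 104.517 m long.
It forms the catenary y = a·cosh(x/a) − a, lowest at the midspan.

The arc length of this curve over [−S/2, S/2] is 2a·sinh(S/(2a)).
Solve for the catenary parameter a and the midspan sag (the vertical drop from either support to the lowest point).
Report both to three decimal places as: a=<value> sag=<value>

seed: a₀ = √(S³/(24(L−S))) = √(72.312³/(24·32.205)) = 22.118124
iter 1: u=1.634678  f(a)=+4.587e+00  f'(a)=-3.768e+00  a ← 22.118124 − (+4.587e+00/-3.768e+00) = 23.335392
iter 2: u=1.549406  f(a)=+4.059e-01  f'(a)=-3.128e+00  a ← 23.335392 − (+4.059e-01/-3.128e+00) = 23.465139
iter 3: u=1.540839  f(a)=+3.860e-03  f'(a)=-3.069e+00  a ← 23.465139 − (+3.860e-03/-3.069e+00) = 23.466397
iter 4: u=1.540756  f(a)=+3.564e-07  f'(a)=-3.069e+00  a ← 23.466397 − (+3.564e-07/-3.069e+00) = 23.466397
iter 5: u=1.540756  f(a)=-2.842e-14  f'(a)=-3.069e+00  a ← 23.466397 − (-2.842e-14/-3.069e+00) = 23.466397
converged: |Δa| < 1e-12 after 5 iterations
sag = a·(cosh(S/(2a)) − 1) = 23.466397·(cosh(1.540756) − 1) = 33.819052
T_max/T_min = cosh(S/(2a)) = 2.441169

a=23.466 sag=33.819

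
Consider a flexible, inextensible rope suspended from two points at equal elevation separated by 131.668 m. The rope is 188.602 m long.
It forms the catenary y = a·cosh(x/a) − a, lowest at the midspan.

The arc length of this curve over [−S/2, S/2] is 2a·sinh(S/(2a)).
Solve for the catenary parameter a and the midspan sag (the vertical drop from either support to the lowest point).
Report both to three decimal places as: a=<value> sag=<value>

seed: a₀ = √(S³/(24(L−S))) = √(131.668³/(24·56.934)) = 40.872282
iter 1: u=1.610725  f(a)=+7.859e+00  f'(a)=-3.579e+00  a ← 40.872282 − (+7.859e+00/-3.579e+00) = 43.068026
iter 2: u=1.528605  f(a)=+6.777e-01  f'(a)=-2.986e+00  a ← 43.068026 − (+6.777e-01/-2.986e+00) = 43.294983
iter 3: u=1.520592  f(a)=+6.091e-03  f'(a)=-2.933e+00  a ← 43.294983 − (+6.091e-03/-2.933e+00) = 43.297059
iter 4: u=1.520519  f(a)=+5.018e-07  f'(a)=-2.932e+00  a ← 43.297059 − (+5.018e-07/-2.932e+00) = 43.297060
iter 5: u=1.520519  f(a)=+0.000e+00  f'(a)=-2.932e+00  a ← 43.297060 − (+0.000e+00/-2.932e+00) = 43.297060
converged: |Δa| < 1e-12 after 5 iterations
sag = a·(cosh(S/(2a)) − 1) = 43.297060·(cosh(1.520519) − 1) = 60.468609
T_max/T_min = cosh(S/(2a)) = 2.396599

a=43.297 sag=60.469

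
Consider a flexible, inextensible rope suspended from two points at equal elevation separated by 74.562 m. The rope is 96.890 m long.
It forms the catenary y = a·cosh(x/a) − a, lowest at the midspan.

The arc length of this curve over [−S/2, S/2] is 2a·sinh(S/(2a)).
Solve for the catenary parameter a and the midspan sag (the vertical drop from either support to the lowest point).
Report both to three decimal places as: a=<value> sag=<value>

seed: a₀ = √(S³/(24(L−S))) = √(74.562³/(24·22.328)) = 27.812869
iter 1: u=1.340423  f(a)=+2.094e+00  f'(a)=-1.913e+00  a ← 27.812869 − (+2.094e+00/-1.913e+00) = 28.907292
iter 2: u=1.289675  f(a)=+1.299e-01  f'(a)=-1.682e+00  a ← 28.907292 − (+1.299e-01/-1.682e+00) = 28.984519
iter 3: u=1.286238  f(a)=+5.736e-04  f'(a)=-1.668e+00  a ← 28.984519 − (+5.736e-04/-1.668e+00) = 28.984863
iter 4: u=1.286223  f(a)=+1.129e-08  f'(a)=-1.668e+00  a ← 28.984863 − (+1.129e-08/-1.668e+00) = 28.984863
iter 5: u=1.286223  f(a)=+0.000e+00  f'(a)=-1.668e+00  a ← 28.984863 − (+0.000e+00/-1.668e+00) = 28.984863
converged: |Δa| < 1e-12 after 5 iterations
sag = a·(cosh(S/(2a)) − 1) = 28.984863·(cosh(1.286223) − 1) = 27.469015
T_max/T_min = cosh(S/(2a)) = 1.947702

a=28.985 sag=27.469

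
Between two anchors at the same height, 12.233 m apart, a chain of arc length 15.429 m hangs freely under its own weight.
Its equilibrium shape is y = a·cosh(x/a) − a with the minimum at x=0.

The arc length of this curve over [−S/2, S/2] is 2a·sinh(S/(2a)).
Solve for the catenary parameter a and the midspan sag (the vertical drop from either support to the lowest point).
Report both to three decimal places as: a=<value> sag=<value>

a=5.066 sag=4.163

seed: a₀ = √(S³/(24(L−S))) = √(12.233³/(24·3.196)) = 4.885291
iter 1: u=1.252024  f(a)=+2.601e-01  f'(a)=-1.525e+00  a ← 4.885291 − (+2.601e-01/-1.525e+00) = 5.055779
iter 2: u=1.209804  f(a)=+1.423e-02  f'(a)=-1.363e+00  a ← 5.055779 − (+1.423e-02/-1.363e+00) = 5.066225
iter 3: u=1.207309  f(a)=+4.810e-05  f'(a)=-1.353e+00  a ← 5.066225 − (+4.810e-05/-1.353e+00) = 5.066261
iter 4: u=1.207301  f(a)=+5.535e-10  f'(a)=-1.353e+00  a ← 5.066261 − (+5.535e-10/-1.353e+00) = 5.066261
iter 5: u=1.207301  f(a)=+0.000e+00  f'(a)=-1.353e+00  a ← 5.066261 − (+0.000e+00/-1.353e+00) = 5.066261
converged: |Δa| < 1e-12 after 5 iterations
sag = a·(cosh(S/(2a)) − 1) = 5.066261·(cosh(1.207301) − 1) = 4.163068
T_max/T_min = cosh(S/(2a)) = 1.821724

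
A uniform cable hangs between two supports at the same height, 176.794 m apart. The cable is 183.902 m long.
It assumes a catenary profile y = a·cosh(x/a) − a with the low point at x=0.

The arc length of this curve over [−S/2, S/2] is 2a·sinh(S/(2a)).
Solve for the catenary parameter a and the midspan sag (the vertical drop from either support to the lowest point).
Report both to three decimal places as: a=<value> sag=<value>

seed: a₀ = √(S³/(24(L−S))) = √(176.794³/(24·7.108)) = 179.979049
iter 1: u=0.491152  f(a)=+8.623e-02  f'(a)=-8.091e-02  a ← 179.979049 − (+8.623e-02/-8.091e-02) = 181.044781
iter 2: u=0.488260  f(a)=+7.719e-04  f'(a)=-7.947e-02  a ← 181.044781 − (+7.719e-04/-7.947e-02) = 181.054495
iter 3: u=0.488234  f(a)=+6.310e-08  f'(a)=-7.945e-02  a ← 181.054495 − (+6.310e-08/-7.945e-02) = 181.054495
iter 4: u=0.488234  f(a)=-2.842e-14  f'(a)=-7.945e-02  a ← 181.054495 − (-2.842e-14/-7.945e-02) = 181.054495
converged: |Δa| < 1e-12 after 4 iterations
sag = a·(cosh(S/(2a)) − 1) = 181.054495·(cosh(0.488234) − 1) = 22.011299
T_max/T_min = cosh(S/(2a)) = 1.121573

a=181.054 sag=22.011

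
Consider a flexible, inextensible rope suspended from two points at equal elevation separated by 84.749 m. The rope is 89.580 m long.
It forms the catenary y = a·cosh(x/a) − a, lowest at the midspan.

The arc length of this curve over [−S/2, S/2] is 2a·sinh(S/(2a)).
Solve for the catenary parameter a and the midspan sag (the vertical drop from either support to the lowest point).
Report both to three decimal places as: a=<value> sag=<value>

seed: a₀ = √(S³/(24(L−S))) = √(84.749³/(24·4.831)) = 72.456564
iter 1: u=0.584826  f(a)=+8.329e-02  f'(a)=-1.380e-01  a ← 72.456564 − (+8.329e-02/-1.380e-01) = 73.060274
iter 2: u=0.579994  f(a)=+1.052e-03  f'(a)=-1.345e-01  a ← 73.060274 − (+1.052e-03/-1.345e-01) = 73.068099
iter 3: u=0.579932  f(a)=+1.728e-07  f'(a)=-1.345e-01  a ← 73.068099 − (+1.728e-07/-1.345e-01) = 73.068100
iter 4: u=0.579932  f(a)=+1.421e-14  f'(a)=-1.345e-01  a ← 73.068100 − (+1.421e-14/-1.345e-01) = 73.068100
converged: |Δa| < 1e-12 after 4 iterations
sag = a·(cosh(S/(2a)) − 1) = 73.068100·(cosh(0.579932) − 1) = 12.635408
T_max/T_min = cosh(S/(2a)) = 1.172926

a=73.068 sag=12.635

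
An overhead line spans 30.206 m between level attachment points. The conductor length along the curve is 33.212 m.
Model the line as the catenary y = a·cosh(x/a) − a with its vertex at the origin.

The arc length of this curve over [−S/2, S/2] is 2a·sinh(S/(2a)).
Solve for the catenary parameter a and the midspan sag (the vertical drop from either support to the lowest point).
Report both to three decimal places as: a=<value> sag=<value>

seed: a₀ = √(S³/(24(L−S))) = √(30.206³/(24·3.006)) = 19.545182
iter 1: u=0.772722  f(a)=+9.103e-02  f'(a)=-3.264e-01  a ← 19.545182 − (+9.103e-02/-3.264e-01) = 19.824111
iter 2: u=0.761850  f(a)=+1.985e-03  f'(a)=-3.123e-01  a ← 19.824111 − (+1.985e-03/-3.123e-01) = 19.830469
iter 3: u=0.761606  f(a)=+9.910e-07  f'(a)=-3.120e-01  a ← 19.830469 − (+9.910e-07/-3.120e-01) = 19.830472
iter 4: u=0.761606  f(a)=+2.487e-13  f'(a)=-3.119e-01  a ← 19.830472 − (+2.487e-13/-3.119e-01) = 19.830472
converged: |Δa| < 1e-12 after 4 iterations
sag = a·(cosh(S/(2a)) − 1) = 19.830472·(cosh(0.761606) − 1) = 6.034695
T_max/T_min = cosh(S/(2a)) = 1.304314

a=19.830 sag=6.035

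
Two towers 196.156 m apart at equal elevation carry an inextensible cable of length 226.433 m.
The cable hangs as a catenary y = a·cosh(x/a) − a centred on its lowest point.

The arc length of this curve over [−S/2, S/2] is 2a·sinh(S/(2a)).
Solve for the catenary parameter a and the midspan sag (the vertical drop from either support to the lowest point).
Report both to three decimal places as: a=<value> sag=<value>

a=104.196 sag=49.670

seed: a₀ = √(S³/(24(L−S))) = √(196.156³/(24·30.277)) = 101.915527
iter 1: u=0.962346  f(a)=+1.433e+00  f'(a)=-6.510e-01  a ← 101.915527 − (+1.433e+00/-6.510e-01) = 104.117105
iter 2: u=0.941997  f(a)=+4.776e-02  f'(a)=-6.083e-01  a ← 104.117105 − (+4.776e-02/-6.083e-01) = 104.195619
iter 3: u=0.941287  f(a)=+5.708e-05  f'(a)=-6.068e-01  a ← 104.195619 − (+5.708e-05/-6.068e-01) = 104.195713
iter 4: u=0.941286  f(a)=+8.174e-11  f'(a)=-6.068e-01  a ← 104.195713 − (+8.174e-11/-6.068e-01) = 104.195713
iter 5: u=0.941286  f(a)=+0.000e+00  f'(a)=-6.068e-01  a ← 104.195713 − (+0.000e+00/-6.068e-01) = 104.195713
converged: |Δa| < 1e-12 after 5 iterations
sag = a·(cosh(S/(2a)) − 1) = 104.195713·(cosh(0.941286) − 1) = 49.670211
T_max/T_min = cosh(S/(2a)) = 1.476701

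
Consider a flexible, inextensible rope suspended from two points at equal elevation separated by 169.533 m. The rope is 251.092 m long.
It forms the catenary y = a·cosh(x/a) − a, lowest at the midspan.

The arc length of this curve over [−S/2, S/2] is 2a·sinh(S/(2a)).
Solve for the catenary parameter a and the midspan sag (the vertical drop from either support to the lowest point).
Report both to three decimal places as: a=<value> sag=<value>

a=53.157 sag=83.179

seed: a₀ = √(S³/(24(L−S))) = √(169.533³/(24·81.559)) = 49.893021
iter 1: u=1.698965  f(a)=+1.261e+01  f'(a)=-4.316e+00  a ← 49.893021 − (+1.261e+01/-4.316e+00) = 52.815647
iter 2: u=1.604951  f(a)=+1.193e+00  f'(a)=-3.535e+00  a ← 52.815647 − (+1.193e+00/-3.535e+00) = 53.153238
iter 3: u=1.594757  f(a)=+1.314e-02  f'(a)=-3.457e+00  a ← 53.153238 − (+1.314e-02/-3.457e+00) = 53.157040
iter 4: u=1.594643  f(a)=+1.633e-06  f'(a)=-3.456e+00  a ← 53.157040 − (+1.633e-06/-3.456e+00) = 53.157040
iter 5: u=1.594643  f(a)=+0.000e+00  f'(a)=-3.456e+00  a ← 53.157040 − (+0.000e+00/-3.456e+00) = 53.157040
converged: |Δa| < 1e-12 after 5 iterations
sag = a·(cosh(S/(2a)) − 1) = 53.157040·(cosh(1.594643) − 1) = 83.178828
T_max/T_min = cosh(S/(2a)) = 2.564775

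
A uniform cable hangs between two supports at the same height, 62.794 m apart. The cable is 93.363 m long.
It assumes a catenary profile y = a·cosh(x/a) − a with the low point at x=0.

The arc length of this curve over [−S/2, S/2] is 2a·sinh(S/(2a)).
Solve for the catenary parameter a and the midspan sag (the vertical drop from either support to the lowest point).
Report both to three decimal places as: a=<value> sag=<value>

seed: a₀ = √(S³/(24(L−S))) = √(62.794³/(24·30.569)) = 18.370923
iter 1: u=1.709059  f(a)=+4.788e+00  f'(a)=-4.407e+00  a ← 18.370923 − (+4.788e+00/-4.407e+00) = 19.457312
iter 2: u=1.613635  f(a)=+4.576e-01  f'(a)=-3.602e+00  a ← 19.457312 − (+4.576e-01/-3.602e+00) = 19.584359
iter 3: u=1.603167  f(a)=+5.154e-03  f'(a)=-3.521e+00  a ← 19.584359 − (+5.154e-03/-3.521e+00) = 19.585823
iter 4: u=1.603047  f(a)=+6.704e-07  f'(a)=-3.520e+00  a ← 19.585823 − (+6.704e-07/-3.520e+00) = 19.585824
iter 5: u=1.603047  f(a)=+1.421e-14  f'(a)=-3.520e+00  a ← 19.585824 − (+1.421e-14/-3.520e+00) = 19.585824
converged: |Δa| < 1e-12 after 5 iterations
sag = a·(cosh(S/(2a)) − 1) = 19.585824·(cosh(1.603047) − 1) = 31.037955
T_max/T_min = cosh(S/(2a)) = 2.584715

a=19.586 sag=31.038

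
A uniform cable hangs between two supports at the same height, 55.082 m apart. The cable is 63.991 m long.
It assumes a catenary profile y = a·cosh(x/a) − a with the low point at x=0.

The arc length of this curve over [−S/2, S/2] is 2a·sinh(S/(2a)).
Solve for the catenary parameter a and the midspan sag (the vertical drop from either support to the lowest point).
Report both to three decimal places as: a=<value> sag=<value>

seed: a₀ = √(S³/(24(L−S))) = √(55.082³/(24·8.909)) = 27.957250
iter 1: u=0.985111  f(a)=+4.424e-01  f'(a)=-7.014e-01  a ← 27.957250 − (+4.424e-01/-7.014e-01) = 28.588035
iter 2: u=0.963375  f(a)=+1.542e-02  f'(a)=-6.533e-01  a ← 28.588035 − (+1.542e-02/-6.533e-01) = 28.611633
iter 3: u=0.962580  f(a)=+2.021e-05  f'(a)=-6.515e-01  a ← 28.611633 − (+2.021e-05/-6.515e-01) = 28.611664
iter 4: u=0.962579  f(a)=+3.486e-11  f'(a)=-6.515e-01  a ← 28.611664 − (+3.486e-11/-6.515e-01) = 28.611664
iter 5: u=0.962579  f(a)=+0.000e+00  f'(a)=-6.515e-01  a ← 28.611664 − (+0.000e+00/-6.515e-01) = 28.611664
converged: |Δa| < 1e-12 after 5 iterations
sag = a·(cosh(S/(2a)) − 1) = 28.611664·(cosh(0.962579) − 1) = 14.310816
T_max/T_min = cosh(S/(2a)) = 1.500174

a=28.612 sag=14.311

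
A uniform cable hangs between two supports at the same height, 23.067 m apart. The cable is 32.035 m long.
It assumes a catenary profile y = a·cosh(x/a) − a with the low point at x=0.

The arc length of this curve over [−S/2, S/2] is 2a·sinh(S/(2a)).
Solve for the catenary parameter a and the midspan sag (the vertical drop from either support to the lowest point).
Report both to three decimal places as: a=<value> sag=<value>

a=7.958 sag=9.928

seed: a₀ = √(S³/(24(L−S))) = √(23.067³/(24·8.968)) = 7.551500
iter 1: u=1.527312  f(a)=+1.106e+00  f'(a)=-2.977e+00  a ← 7.551500 − (+1.106e+00/-2.977e+00) = 7.922961
iter 2: u=1.455706  f(a)=+8.684e-02  f'(a)=-2.527e+00  a ← 7.922961 − (+8.684e-02/-2.527e+00) = 7.957333
iter 3: u=1.449418  f(a)=+6.363e-04  f'(a)=-2.490e+00  a ← 7.957333 − (+6.363e-04/-2.490e+00) = 7.957589
iter 4: u=1.449371  f(a)=+3.471e-08  f'(a)=-2.489e+00  a ← 7.957589 − (+3.471e-08/-2.489e+00) = 7.957589
iter 5: u=1.449371  f(a)=+7.105e-15  f'(a)=-2.489e+00  a ← 7.957589 − (+7.105e-15/-2.489e+00) = 7.957589
converged: |Δa| < 1e-12 after 5 iterations
sag = a·(cosh(S/(2a)) − 1) = 7.957589·(cosh(1.449371) − 1) = 9.927699
T_max/T_min = cosh(S/(2a)) = 2.247576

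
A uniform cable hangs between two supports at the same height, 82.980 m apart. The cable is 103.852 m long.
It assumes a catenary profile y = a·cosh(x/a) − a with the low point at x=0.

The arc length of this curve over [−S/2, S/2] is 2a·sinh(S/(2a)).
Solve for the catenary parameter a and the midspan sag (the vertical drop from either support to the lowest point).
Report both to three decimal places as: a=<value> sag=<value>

a=34.980 sag=27.629

seed: a₀ = √(S³/(24(L−S))) = √(82.980³/(24·20.872)) = 33.773222
iter 1: u=1.228488  f(a)=+1.633e+00  f'(a)=-1.433e+00  a ← 33.773222 − (+1.633e+00/-1.433e+00) = 34.912727
iter 2: u=1.188392  f(a)=+8.628e-02  f'(a)=-1.285e+00  a ← 34.912727 − (+8.628e-02/-1.285e+00) = 34.979863
iter 3: u=1.186111  f(a)=+2.706e-04  f'(a)=-1.277e+00  a ← 34.979863 − (+2.706e-04/-1.277e+00) = 34.980074
iter 4: u=1.186104  f(a)=+2.681e-09  f'(a)=-1.277e+00  a ← 34.980074 − (+2.681e-09/-1.277e+00) = 34.980074
iter 5: u=1.186104  f(a)=-2.842e-14  f'(a)=-1.277e+00  a ← 34.980074 − (-2.842e-14/-1.277e+00) = 34.980074
converged: |Δa| < 1e-12 after 5 iterations
sag = a·(cosh(S/(2a)) − 1) = 34.980074·(cosh(1.186104) − 1) = 27.629151
T_max/T_min = cosh(S/(2a)) = 1.789854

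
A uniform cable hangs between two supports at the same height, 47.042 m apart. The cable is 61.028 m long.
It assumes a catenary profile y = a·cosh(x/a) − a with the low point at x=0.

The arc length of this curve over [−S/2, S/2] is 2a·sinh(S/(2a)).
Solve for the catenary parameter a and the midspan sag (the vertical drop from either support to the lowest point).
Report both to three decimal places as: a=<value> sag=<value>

a=18.348 sag=17.258

seed: a₀ = √(S³/(24(L−S))) = √(47.042³/(24·13.986)) = 17.610686
iter 1: u=1.335609  f(a)=+1.302e+00  f'(a)=-1.890e+00  a ← 17.610686 − (+1.302e+00/-1.890e+00) = 18.299322
iter 2: u=1.285348  f(a)=+8.025e-02  f'(a)=-1.664e+00  a ← 18.299322 − (+8.025e-02/-1.664e+00) = 18.347555
iter 3: u=1.281969  f(a)=+3.493e-04  f'(a)=-1.649e+00  a ← 18.347555 − (+3.493e-04/-1.649e+00) = 18.347767
iter 4: u=1.281954  f(a)=+6.681e-09  f'(a)=-1.649e+00  a ← 18.347767 − (+6.681e-09/-1.649e+00) = 18.347767
iter 5: u=1.281954  f(a)=+2.132e-14  f'(a)=-1.649e+00  a ← 18.347767 − (+2.132e-14/-1.649e+00) = 18.347767
converged: |Δa| < 1e-12 after 5 iterations
sag = a·(cosh(S/(2a)) − 1) = 18.347767·(cosh(1.281954) − 1) = 17.257637
T_max/T_min = cosh(S/(2a)) = 1.940585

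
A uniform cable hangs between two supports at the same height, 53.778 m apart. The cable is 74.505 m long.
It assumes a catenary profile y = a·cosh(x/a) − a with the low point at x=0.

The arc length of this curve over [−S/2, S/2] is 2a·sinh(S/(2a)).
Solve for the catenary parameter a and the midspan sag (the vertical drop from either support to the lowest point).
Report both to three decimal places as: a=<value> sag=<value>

a=18.625 sag=23.024

seed: a₀ = √(S³/(24(L−S))) = √(53.778³/(24·20.727)) = 17.682071
iter 1: u=1.520693  f(a)=+2.533e+00  f'(a)=-2.933e+00  a ← 17.682071 − (+2.533e+00/-2.933e+00) = 18.545552
iter 2: u=1.449889  f(a)=+1.974e-01  f'(a)=-2.492e+00  a ← 18.545552 − (+1.974e-01/-2.492e+00) = 18.624733
iter 3: u=1.443725  f(a)=+1.422e-03  f'(a)=-2.457e+00  a ← 18.624733 − (+1.422e-03/-2.457e+00) = 18.625312
iter 4: u=1.443681  f(a)=+7.499e-08  f'(a)=-2.456e+00  a ← 18.625312 − (+7.499e-08/-2.456e+00) = 18.625312
iter 5: u=1.443681  f(a)=+1.421e-14  f'(a)=-2.456e+00  a ← 18.625312 − (+1.421e-14/-2.456e+00) = 18.625312
converged: |Δa| < 1e-12 after 5 iterations
sag = a·(cosh(S/(2a)) − 1) = 18.625312·(cosh(1.443681) − 1) = 23.023830
T_max/T_min = cosh(S/(2a)) = 2.236158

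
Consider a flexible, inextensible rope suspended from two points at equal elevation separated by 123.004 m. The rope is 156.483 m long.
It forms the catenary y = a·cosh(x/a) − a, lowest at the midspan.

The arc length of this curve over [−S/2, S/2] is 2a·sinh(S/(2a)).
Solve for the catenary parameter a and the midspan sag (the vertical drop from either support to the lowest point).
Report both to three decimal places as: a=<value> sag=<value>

a=49.980 sag=42.862

seed: a₀ = √(S³/(24(L−S))) = √(123.004³/(24·33.479)) = 48.126801
iter 1: u=1.277916  f(a)=+2.842e+00  f'(a)=-1.632e+00  a ← 48.126801 − (+2.842e+00/-1.632e+00) = 49.868318
iter 2: u=1.233288  f(a)=+1.616e-01  f'(a)=-1.451e+00  a ← 49.868318 − (+1.616e-01/-1.451e+00) = 49.979639
iter 3: u=1.230541  f(a)=+5.917e-04  f'(a)=-1.441e+00  a ← 49.979639 − (+5.917e-04/-1.441e+00) = 49.980049
iter 4: u=1.230531  f(a)=+7.998e-09  f'(a)=-1.441e+00  a ← 49.980049 − (+7.998e-09/-1.441e+00) = 49.980049
iter 5: u=1.230531  f(a)=-2.842e-14  f'(a)=-1.441e+00  a ← 49.980049 − (-2.842e-14/-1.441e+00) = 49.980049
converged: |Δa| < 1e-12 after 5 iterations
sag = a·(cosh(S/(2a)) − 1) = 49.980049·(cosh(1.230531) − 1) = 42.862493
T_max/T_min = cosh(S/(2a)) = 1.857592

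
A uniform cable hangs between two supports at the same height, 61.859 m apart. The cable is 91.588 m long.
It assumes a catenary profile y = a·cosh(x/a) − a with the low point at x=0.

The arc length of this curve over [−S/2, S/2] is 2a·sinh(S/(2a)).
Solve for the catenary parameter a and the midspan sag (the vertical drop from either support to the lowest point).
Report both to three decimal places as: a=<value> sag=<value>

seed: a₀ = √(S³/(24(L−S))) = √(61.859³/(24·29.729)) = 18.214136
iter 1: u=1.698104  f(a)=+4.593e+00  f'(a)=-4.308e+00  a ← 18.214136 − (+4.593e+00/-4.308e+00) = 19.280213
iter 2: u=1.604209  f(a)=+4.341e-01  f'(a)=-3.529e+00  a ← 19.280213 − (+4.341e-01/-3.529e+00) = 19.403226
iter 3: u=1.594039  f(a)=+4.772e-03  f'(a)=-3.452e+00  a ← 19.403226 − (+4.772e-03/-3.452e+00) = 19.404608
iter 4: u=1.593926  f(a)=+5.907e-07  f'(a)=-3.451e+00  a ← 19.404608 − (+5.907e-07/-3.451e+00) = 19.404608
iter 5: u=1.593925  f(a)=+1.421e-14  f'(a)=-3.451e+00  a ← 19.404608 − (+1.421e-14/-3.451e+00) = 19.404608
converged: |Δa| < 1e-12 after 5 iterations
sag = a·(cosh(S/(2a)) − 1) = 19.404608·(cosh(1.593925) − 1) = 30.330985
T_max/T_min = cosh(S/(2a)) = 2.563082

a=19.405 sag=30.331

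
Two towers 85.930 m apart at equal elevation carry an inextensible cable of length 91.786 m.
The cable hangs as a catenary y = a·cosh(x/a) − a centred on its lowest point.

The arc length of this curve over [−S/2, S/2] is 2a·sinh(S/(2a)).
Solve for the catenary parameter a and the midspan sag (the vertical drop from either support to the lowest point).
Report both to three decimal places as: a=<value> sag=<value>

seed: a₀ = √(S³/(24(L−S))) = √(85.930³/(24·5.856)) = 67.190994
iter 1: u=0.639446  f(a)=+1.209e-01  f'(a)=-1.815e-01  a ← 67.190994 − (+1.209e-01/-1.815e-01) = 67.856933
iter 2: u=0.633170  f(a)=+1.821e-03  f'(a)=-1.761e-01  a ← 67.856933 − (+1.821e-03/-1.761e-01) = 67.867272
iter 3: u=0.633074  f(a)=+4.271e-07  f'(a)=-1.760e-01  a ← 67.867272 − (+4.271e-07/-1.760e-01) = 67.867275
iter 4: u=0.633074  f(a)=+2.842e-14  f'(a)=-1.760e-01  a ← 67.867275 − (+2.842e-14/-1.760e-01) = 67.867275
converged: |Δa| < 1e-12 after 4 iterations
sag = a·(cosh(S/(2a)) − 1) = 67.867275·(cosh(0.633074) − 1) = 14.060342
T_max/T_min = cosh(S/(2a)) = 1.207174

a=67.867 sag=14.060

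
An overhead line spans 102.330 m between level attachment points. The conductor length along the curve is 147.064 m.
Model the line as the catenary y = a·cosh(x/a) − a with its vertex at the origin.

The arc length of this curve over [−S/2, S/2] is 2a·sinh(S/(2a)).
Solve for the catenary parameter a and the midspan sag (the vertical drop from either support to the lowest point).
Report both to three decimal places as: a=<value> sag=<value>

a=33.485 sag=47.312

seed: a₀ = √(S³/(24(L−S))) = √(102.330³/(24·44.734)) = 31.592208
iter 1: u=1.619545  f(a)=+6.247e+00  f'(a)=-3.648e+00  a ← 31.592208 − (+6.247e+00/-3.648e+00) = 33.304662
iter 2: u=1.536271  f(a)=+5.439e-01  f'(a)=-3.038e+00  a ← 33.304662 − (+5.439e-01/-3.038e+00) = 33.483689
iter 3: u=1.528057  f(a)=+4.991e-03  f'(a)=-2.982e+00  a ← 33.483689 − (+4.991e-03/-2.982e+00) = 33.485363
iter 4: u=1.527981  f(a)=+4.289e-07  f'(a)=-2.982e+00  a ← 33.485363 − (+4.289e-07/-2.982e+00) = 33.485363
iter 5: u=1.527981  f(a)=-2.842e-14  f'(a)=-2.982e+00  a ← 33.485363 − (-2.842e-14/-2.982e+00) = 33.485363
converged: |Δa| < 1e-12 after 5 iterations
sag = a·(cosh(S/(2a)) − 1) = 33.485363·(cosh(1.527981) − 1) = 47.312066
T_max/T_min = cosh(S/(2a)) = 2.412918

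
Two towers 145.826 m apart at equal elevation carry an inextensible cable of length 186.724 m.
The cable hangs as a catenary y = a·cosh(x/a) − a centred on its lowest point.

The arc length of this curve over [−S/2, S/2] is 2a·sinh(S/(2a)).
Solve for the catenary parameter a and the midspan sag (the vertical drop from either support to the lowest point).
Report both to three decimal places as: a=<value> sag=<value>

seed: a₀ = √(S³/(24(L−S))) = √(145.826³/(24·40.898)) = 56.207697
iter 1: u=1.297207  f(a)=+3.582e+00  f'(a)=-1.715e+00  a ← 56.207697 − (+3.582e+00/-1.715e+00) = 58.296056
iter 2: u=1.250736  f(a)=+2.093e-01  f'(a)=-1.520e+00  a ← 58.296056 − (+2.093e-01/-1.520e+00) = 58.433751
iter 3: u=1.247789  f(a)=+8.129e-04  f'(a)=-1.508e+00  a ← 58.433751 − (+8.129e-04/-1.508e+00) = 58.434289
iter 4: u=1.247778  f(a)=+1.236e-08  f'(a)=-1.508e+00  a ← 58.434289 − (+1.236e-08/-1.508e+00) = 58.434289
iter 5: u=1.247778  f(a)=+0.000e+00  f'(a)=-1.508e+00  a ← 58.434289 − (+0.000e+00/-1.508e+00) = 58.434289
converged: |Δa| < 1e-12 after 5 iterations
sag = a·(cosh(S/(2a)) − 1) = 58.434289·(cosh(1.247778) − 1) = 51.706662
T_max/T_min = cosh(S/(2a)) = 1.884869

a=58.434 sag=51.707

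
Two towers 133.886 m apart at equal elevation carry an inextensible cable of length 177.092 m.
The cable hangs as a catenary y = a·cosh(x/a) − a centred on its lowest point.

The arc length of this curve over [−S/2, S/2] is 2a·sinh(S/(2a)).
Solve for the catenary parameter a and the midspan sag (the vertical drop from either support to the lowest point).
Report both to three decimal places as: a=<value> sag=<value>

a=50.284 sag=51.544

seed: a₀ = √(S³/(24(L−S))) = √(133.886³/(24·43.206)) = 48.108864
iter 1: u=1.391490  f(a)=+4.381e+00  f'(a)=-2.169e+00  a ← 48.108864 − (+4.381e+00/-2.169e+00) = 50.128781
iter 2: u=1.335420  f(a)=+2.910e-01  f'(a)=-1.889e+00  a ← 50.128781 − (+2.910e-01/-1.889e+00) = 50.282805
iter 3: u=1.331330  f(a)=+1.486e-03  f'(a)=-1.870e+00  a ← 50.282805 − (+1.486e-03/-1.870e+00) = 50.283600
iter 4: u=1.331309  f(a)=+3.920e-08  f'(a)=-1.870e+00  a ← 50.283600 − (+3.920e-08/-1.870e+00) = 50.283600
iter 5: u=1.331309  f(a)=+2.842e-14  f'(a)=-1.870e+00  a ← 50.283600 − (+2.842e-14/-1.870e+00) = 50.283600
converged: |Δa| < 1e-12 after 5 iterations
sag = a·(cosh(S/(2a)) − 1) = 50.283600·(cosh(1.331309) − 1) = 51.543874
T_max/T_min = cosh(S/(2a)) = 2.025063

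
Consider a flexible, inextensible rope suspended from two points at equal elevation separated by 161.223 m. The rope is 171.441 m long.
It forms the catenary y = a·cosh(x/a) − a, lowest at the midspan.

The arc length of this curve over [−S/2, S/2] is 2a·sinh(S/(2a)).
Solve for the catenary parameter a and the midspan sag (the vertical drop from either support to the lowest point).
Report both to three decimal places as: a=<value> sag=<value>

a=131.948 sag=25.400

seed: a₀ = √(S³/(24(L−S))) = √(161.223³/(24·10.218)) = 130.722976
iter 1: u=0.616659  f(a)=+1.960e-01  f'(a)=-1.624e-01  a ← 130.722976 − (+1.960e-01/-1.624e-01) = 131.930487
iter 2: u=0.611015  f(a)=+2.750e-03  f'(a)=-1.578e-01  a ← 131.930487 − (+2.750e-03/-1.578e-01) = 131.947908
iter 3: u=0.610934  f(a)=+5.579e-07  f'(a)=-1.578e-01  a ← 131.947908 − (+5.579e-07/-1.578e-01) = 131.947912
iter 4: u=0.610934  f(a)=+2.842e-14  f'(a)=-1.578e-01  a ← 131.947912 − (+2.842e-14/-1.578e-01) = 131.947912
converged: |Δa| < 1e-12 after 4 iterations
sag = a·(cosh(S/(2a)) − 1) = 131.947912·(cosh(0.610934) − 1) = 25.399651
T_max/T_min = cosh(S/(2a)) = 1.192498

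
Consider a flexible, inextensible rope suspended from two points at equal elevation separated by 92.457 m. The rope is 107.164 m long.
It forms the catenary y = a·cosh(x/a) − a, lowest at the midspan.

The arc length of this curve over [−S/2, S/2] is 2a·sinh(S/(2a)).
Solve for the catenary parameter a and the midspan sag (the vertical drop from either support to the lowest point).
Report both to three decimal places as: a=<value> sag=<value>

seed: a₀ = √(S³/(24(L−S))) = √(92.457³/(24·14.707)) = 47.319705
iter 1: u=0.976940  f(a)=+7.180e-01  f'(a)=-6.830e-01  a ← 47.319705 − (+7.180e-01/-6.830e-01) = 48.370953
iter 2: u=0.955708  f(a)=+2.462e-02  f'(a)=-6.369e-01  a ← 48.370953 − (+2.462e-02/-6.369e-01) = 48.409616
iter 3: u=0.954945  f(a)=+3.124e-05  f'(a)=-6.353e-01  a ← 48.409616 − (+3.124e-05/-6.353e-01) = 48.409666
iter 4: u=0.954944  f(a)=+5.042e-11  f'(a)=-6.352e-01  a ← 48.409666 − (+5.042e-11/-6.352e-01) = 48.409666
iter 5: u=0.954944  f(a)=+0.000e+00  f'(a)=-6.352e-01  a ← 48.409666 − (+0.000e+00/-6.352e-01) = 48.409666
converged: |Δa| < 1e-12 after 5 iterations
sag = a·(cosh(S/(2a)) − 1) = 48.409666·(cosh(0.954944) − 1) = 23.802012
T_max/T_min = cosh(S/(2a)) = 1.491679

a=48.410 sag=23.802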